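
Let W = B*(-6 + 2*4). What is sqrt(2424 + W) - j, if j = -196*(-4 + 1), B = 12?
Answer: -588 + 12*sqrt(17) ≈ -538.52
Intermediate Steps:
W = 24 (W = 12*(-6 + 2*4) = 12*(-6 + 8) = 12*2 = 24)
j = 588 (j = -196*(-3) = -98*(-6) = 588)
sqrt(2424 + W) - j = sqrt(2424 + 24) - 1*588 = sqrt(2448) - 588 = 12*sqrt(17) - 588 = -588 + 12*sqrt(17)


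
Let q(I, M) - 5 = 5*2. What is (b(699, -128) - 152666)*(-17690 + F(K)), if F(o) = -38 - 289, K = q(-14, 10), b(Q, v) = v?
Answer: 2752889498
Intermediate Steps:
q(I, M) = 15 (q(I, M) = 5 + 5*2 = 5 + 10 = 15)
K = 15
F(o) = -327
(b(699, -128) - 152666)*(-17690 + F(K)) = (-128 - 152666)*(-17690 - 327) = -152794*(-18017) = 2752889498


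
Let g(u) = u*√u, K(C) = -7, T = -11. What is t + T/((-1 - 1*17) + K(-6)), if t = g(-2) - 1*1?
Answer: -14/25 - 2*I*√2 ≈ -0.56 - 2.8284*I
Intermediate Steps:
g(u) = u^(3/2)
t = -1 - 2*I*√2 (t = (-2)^(3/2) - 1*1 = -2*I*√2 - 1 = -1 - 2*I*√2 ≈ -1.0 - 2.8284*I)
t + T/((-1 - 1*17) + K(-6)) = (-1 - 2*I*√2) - 11/((-1 - 1*17) - 7) = (-1 - 2*I*√2) - 11/((-1 - 17) - 7) = (-1 - 2*I*√2) - 11/(-18 - 7) = (-1 - 2*I*√2) - 11/(-25) = (-1 - 2*I*√2) - 1/25*(-11) = (-1 - 2*I*√2) + 11/25 = -14/25 - 2*I*√2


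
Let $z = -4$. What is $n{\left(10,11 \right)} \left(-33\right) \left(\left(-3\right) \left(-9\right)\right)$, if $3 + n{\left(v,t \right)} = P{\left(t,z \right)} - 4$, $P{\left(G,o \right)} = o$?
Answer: $9801$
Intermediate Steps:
$n{\left(v,t \right)} = -11$ ($n{\left(v,t \right)} = -3 - 8 = -11$)
$n{\left(10,11 \right)} \left(-33\right) \left(\left(-3\right) \left(-9\right)\right) = \left(-11\right) \left(-33\right) \left(\left(-3\right) \left(-9\right)\right) = 363 \cdot 27 = 9801$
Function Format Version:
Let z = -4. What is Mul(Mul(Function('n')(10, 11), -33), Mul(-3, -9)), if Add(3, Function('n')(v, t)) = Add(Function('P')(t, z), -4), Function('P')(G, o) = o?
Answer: 9801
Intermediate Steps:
Function('n')(v, t) = -11 (Function('n')(v, t) = Add(-3, Add(-4, -4)) = Add(-3, -8) = -11)
Mul(Mul(Function('n')(10, 11), -33), Mul(-3, -9)) = Mul(Mul(-11, -33), Mul(-3, -9)) = Mul(363, 27) = 9801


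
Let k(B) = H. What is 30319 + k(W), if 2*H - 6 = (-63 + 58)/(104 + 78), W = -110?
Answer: 11037203/364 ≈ 30322.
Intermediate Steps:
H = 1087/364 (H = 3 + ((-63 + 58)/(104 + 78))/2 = 3 + (-5/182)/2 = 3 + (-5*1/182)/2 = 3 + (½)*(-5/182) = 3 - 5/364 = 1087/364 ≈ 2.9863)
k(B) = 1087/364
30319 + k(W) = 30319 + 1087/364 = 11037203/364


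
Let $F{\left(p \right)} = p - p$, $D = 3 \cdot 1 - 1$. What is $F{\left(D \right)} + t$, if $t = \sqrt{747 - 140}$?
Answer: $\sqrt{607} \approx 24.637$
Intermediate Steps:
$t = \sqrt{607} \approx 24.637$
$D = 2$ ($D = 3 - 1 = 2$)
$F{\left(p \right)} = 0$
$F{\left(D \right)} + t = 0 + \sqrt{607} = \sqrt{607}$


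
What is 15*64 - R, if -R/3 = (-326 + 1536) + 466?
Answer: 5988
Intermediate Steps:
R = -5028 (R = -3*((-326 + 1536) + 466) = -3*(1210 + 466) = -3*1676 = -5028)
15*64 - R = 15*64 - 1*(-5028) = 960 + 5028 = 5988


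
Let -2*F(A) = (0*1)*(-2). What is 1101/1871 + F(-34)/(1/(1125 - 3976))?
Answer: 1101/1871 ≈ 0.58846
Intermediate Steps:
F(A) = 0 (F(A) = -0*1*(-2)/2 = -0*(-2) = -½*0 = 0)
1101/1871 + F(-34)/(1/(1125 - 3976)) = 1101/1871 + 0/(1/(1125 - 3976)) = 1101*(1/1871) + 0/(1/(-2851)) = 1101/1871 + 0/(-1/2851) = 1101/1871 + 0*(-2851) = 1101/1871 + 0 = 1101/1871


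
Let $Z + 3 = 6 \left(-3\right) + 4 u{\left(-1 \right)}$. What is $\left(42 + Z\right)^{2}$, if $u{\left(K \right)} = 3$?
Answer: $1089$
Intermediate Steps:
$Z = -9$ ($Z = -3 + \left(6 \left(-3\right) + 4 \cdot 3\right) = -3 + \left(-18 + 12\right) = -3 - 6 = -9$)
$\left(42 + Z\right)^{2} = \left(42 - 9\right)^{2} = 33^{2} = 1089$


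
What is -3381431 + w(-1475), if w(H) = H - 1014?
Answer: -3383920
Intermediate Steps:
w(H) = -1014 + H
-3381431 + w(-1475) = -3381431 + (-1014 - 1475) = -3381431 - 2489 = -3383920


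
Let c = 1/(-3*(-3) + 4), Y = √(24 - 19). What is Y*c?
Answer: √5/13 ≈ 0.17201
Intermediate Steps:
Y = √5 ≈ 2.2361
c = 1/13 (c = 1/(9 + 4) = 1/13 ≈ 0.076923)
Y*c = √5*(1/13) = √5/13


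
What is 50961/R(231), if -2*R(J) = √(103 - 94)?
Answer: -33974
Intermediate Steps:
R(J) = -3/2 (R(J) = -√(103 - 94)/2 = -√9/2 = -½*3 = -3/2)
50961/R(231) = 50961/(-3/2) = 50961*(-⅔) = -33974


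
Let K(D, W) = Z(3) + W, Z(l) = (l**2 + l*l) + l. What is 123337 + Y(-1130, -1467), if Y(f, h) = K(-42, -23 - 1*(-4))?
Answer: 123339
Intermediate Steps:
Z(l) = l + 2*l**2 (Z(l) = (l**2 + l**2) + l = 2*l**2 + l = l + 2*l**2)
K(D, W) = 21 + W (K(D, W) = 3*(1 + 2*3) + W = 3*(1 + 6) + W = 3*7 + W = 21 + W)
Y(f, h) = 2 (Y(f, h) = 21 + (-23 - 1*(-4)) = 21 + (-23 + 4) = 21 - 19 = 2)
123337 + Y(-1130, -1467) = 123337 + 2 = 123339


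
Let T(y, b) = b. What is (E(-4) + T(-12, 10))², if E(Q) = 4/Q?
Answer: 81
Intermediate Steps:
(E(-4) + T(-12, 10))² = (4/(-4) + 10)² = (4*(-¼) + 10)² = (-1 + 10)² = 9² = 81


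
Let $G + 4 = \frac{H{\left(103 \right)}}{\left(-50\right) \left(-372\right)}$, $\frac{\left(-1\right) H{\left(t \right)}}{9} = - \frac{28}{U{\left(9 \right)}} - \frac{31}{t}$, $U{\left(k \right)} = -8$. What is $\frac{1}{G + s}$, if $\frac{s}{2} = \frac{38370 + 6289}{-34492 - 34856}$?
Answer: $- \frac{22142816400}{117124778249} \approx -0.18905$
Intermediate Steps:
$H{\left(t \right)} = - \frac{63}{2} + \frac{279}{t}$ ($H{\left(t \right)} = - 9 \left(- \frac{28}{-8} - \frac{31}{t}\right) = - 9 \left(\left(-28\right) \left(- \frac{1}{8}\right) - \frac{31}{t}\right) = - 9 \left(\frac{7}{2} - \frac{31}{t}\right) = - \frac{63}{2} + \frac{279}{t}$)
$s = - \frac{44659}{34674}$ ($s = 2 \frac{38370 + 6289}{-34492 - 34856} = 2 \frac{44659}{-69348} = 2 \cdot 44659 \left(- \frac{1}{69348}\right) = 2 \left(- \frac{44659}{69348}\right) = - \frac{44659}{34674} \approx -1.288$)
$G = - \frac{5110777}{1277200}$ ($G = -4 + \frac{- \frac{63}{2} + \frac{279}{103}}{\left(-50\right) \left(-372\right)} = -4 + \frac{- \frac{63}{2} + 279 \cdot \frac{1}{103}}{18600} = -4 + \left(- \frac{63}{2} + \frac{279}{103}\right) \frac{1}{18600} = -4 - \frac{1977}{1277200} = - \frac{5110777}{1277200} \approx -4.0015$)
$\frac{1}{G + s} = \frac{1}{- \frac{5110777}{1277200} - \frac{44659}{34674}} = \frac{1}{- \frac{117124778249}{22142816400}} = - \frac{22142816400}{117124778249}$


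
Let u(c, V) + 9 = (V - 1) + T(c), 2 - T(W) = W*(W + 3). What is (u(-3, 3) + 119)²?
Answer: 12996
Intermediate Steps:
T(W) = 2 - W*(3 + W) (T(W) = 2 - W*(W + 3) = 2 - W*(3 + W))
u(c, V) = -8 + V - c² - 3*c (u(c, V) = -9 + ((V - 1) + (2 - c² - 3*c)) = -9 + ((-1 + V) + (2 - c² - 3*c)) = -9 + (1 + V - c² - 3*c) = -8 + V - c² - 3*c)
(u(-3, 3) + 119)² = ((-8 + 3 - 1*(-3)² - 3*(-3)) + 119)² = ((-8 + 3 - 1*9 + 9) + 119)² = ((-8 + 3 - 9 + 9) + 119)² = (-5 + 119)² = 114² = 12996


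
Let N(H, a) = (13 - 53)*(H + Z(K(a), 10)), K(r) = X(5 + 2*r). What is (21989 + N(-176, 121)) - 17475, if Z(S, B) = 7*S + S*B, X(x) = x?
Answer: -156406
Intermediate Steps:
K(r) = 5 + 2*r
Z(S, B) = 7*S + B*S
N(H, a) = -3400 - 1360*a - 40*H (N(H, a) = (13 - 53)*(H + (5 + 2*a)*(7 + 10)) = -40*(H + (5 + 2*a)*17) = -40*(H + (85 + 34*a)) = -40*(85 + H + 34*a) = -3400 - 1360*a - 40*H)
(21989 + N(-176, 121)) - 17475 = (21989 + (-3400 - 1360*121 - 40*(-176))) - 17475 = (21989 + (-3400 - 164560 + 7040)) - 17475 = (21989 - 160920) - 17475 = -138931 - 17475 = -156406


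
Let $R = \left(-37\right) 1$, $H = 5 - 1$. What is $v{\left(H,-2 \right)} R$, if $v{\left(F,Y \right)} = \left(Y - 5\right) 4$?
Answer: $1036$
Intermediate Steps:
$H = 4$
$v{\left(F,Y \right)} = -20 + 4 Y$ ($v{\left(F,Y \right)} = \left(-5 + Y\right) 4 = -20 + 4 Y$)
$R = -37$
$v{\left(H,-2 \right)} R = \left(-20 + 4 \left(-2\right)\right) \left(-37\right) = \left(-20 - 8\right) \left(-37\right) = \left(-28\right) \left(-37\right) = 1036$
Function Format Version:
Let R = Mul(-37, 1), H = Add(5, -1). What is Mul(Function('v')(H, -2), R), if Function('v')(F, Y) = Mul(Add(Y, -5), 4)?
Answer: 1036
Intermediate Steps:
H = 4
Function('v')(F, Y) = Add(-20, Mul(4, Y)) (Function('v')(F, Y) = Mul(Add(-5, Y), 4) = Add(-20, Mul(4, Y)))
R = -37
Mul(Function('v')(H, -2), R) = Mul(Add(-20, Mul(4, -2)), -37) = Mul(Add(-20, -8), -37) = Mul(-28, -37) = 1036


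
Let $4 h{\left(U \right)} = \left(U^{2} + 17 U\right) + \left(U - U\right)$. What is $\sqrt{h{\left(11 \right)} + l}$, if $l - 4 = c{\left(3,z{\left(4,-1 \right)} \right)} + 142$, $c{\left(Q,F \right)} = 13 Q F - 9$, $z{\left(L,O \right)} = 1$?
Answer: $\sqrt{253} \approx 15.906$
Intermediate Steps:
$h{\left(U \right)} = \frac{U^{2}}{4} + \frac{17 U}{4}$ ($h{\left(U \right)} = \frac{\left(U^{2} + 17 U\right) + \left(U - U\right)}{4} = \frac{\left(U^{2} + 17 U\right) + 0}{4} = \frac{U^{2} + 17 U}{4} = \frac{U^{2}}{4} + \frac{17 U}{4}$)
$c{\left(Q,F \right)} = -9 + 13 F Q$ ($c{\left(Q,F \right)} = 13 F Q - 9 = -9 + 13 F Q$)
$l = 176$ ($l = 4 + \left(\left(-9 + 13 \cdot 1 \cdot 3\right) + 142\right) = 4 + \left(\left(-9 + 39\right) + 142\right) = 4 + \left(30 + 142\right) = 4 + 172 = 176$)
$\sqrt{h{\left(11 \right)} + l} = \sqrt{\frac{1}{4} \cdot 11 \left(17 + 11\right) + 176} = \sqrt{\frac{1}{4} \cdot 11 \cdot 28 + 176} = \sqrt{77 + 176} = \sqrt{253}$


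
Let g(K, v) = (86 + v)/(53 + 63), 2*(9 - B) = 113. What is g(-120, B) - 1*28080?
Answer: -6514483/232 ≈ -28080.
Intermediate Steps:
B = -95/2 (B = 9 - ½*113 = 9 - 113/2 = -95/2 ≈ -47.500)
g(K, v) = 43/58 + v/116 (g(K, v) = (86 + v)/116 = (86 + v)*(1/116) = 43/58 + v/116)
g(-120, B) - 1*28080 = (43/58 + (1/116)*(-95/2)) - 1*28080 = (43/58 - 95/232) - 28080 = 77/232 - 28080 = -6514483/232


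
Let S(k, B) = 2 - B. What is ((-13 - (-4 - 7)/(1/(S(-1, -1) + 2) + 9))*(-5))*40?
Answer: 54300/23 ≈ 2360.9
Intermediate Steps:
((-13 - (-4 - 7)/(1/(S(-1, -1) + 2) + 9))*(-5))*40 = ((-13 - (-4 - 7)/(1/((2 - 1*(-1)) + 2) + 9))*(-5))*40 = ((-13 - (-11)/(1/((2 + 1) + 2) + 9))*(-5))*40 = ((-13 - (-11)/(1/(3 + 2) + 9))*(-5))*40 = ((-13 - (-11)/(1/5 + 9))*(-5))*40 = ((-13 - (-11)/(⅕ + 9))*(-5))*40 = ((-13 - (-11)/46/5)*(-5))*40 = ((-13 - (-11)*5/46)*(-5))*40 = ((-13 - 1*(-55/46))*(-5))*40 = ((-13 + 55/46)*(-5))*40 = -543/46*(-5)*40 = (2715/46)*40 = 54300/23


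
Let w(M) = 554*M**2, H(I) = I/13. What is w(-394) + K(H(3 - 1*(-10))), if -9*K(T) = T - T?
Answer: 86000744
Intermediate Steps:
H(I) = I/13 (H(I) = I*(1/13) = I/13)
K(T) = 0 (K(T) = -(T - T)/9 = -1/9*0 = 0)
w(-394) + K(H(3 - 1*(-10))) = 554*(-394)**2 + 0 = 554*155236 + 0 = 86000744 + 0 = 86000744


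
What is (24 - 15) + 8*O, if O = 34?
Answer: 281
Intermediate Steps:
(24 - 15) + 8*O = (24 - 15) + 8*34 = 9 + 272 = 281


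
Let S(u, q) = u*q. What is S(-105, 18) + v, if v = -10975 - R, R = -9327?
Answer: -3538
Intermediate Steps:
v = -1648 (v = -10975 - 1*(-9327) = -10975 + 9327 = -1648)
S(u, q) = q*u
S(-105, 18) + v = 18*(-105) - 1648 = -1890 - 1648 = -3538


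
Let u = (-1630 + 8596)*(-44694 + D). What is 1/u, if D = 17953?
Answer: -1/186277806 ≈ -5.3683e-9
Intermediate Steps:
u = -186277806 (u = (-1630 + 8596)*(-44694 + 17953) = 6966*(-26741) = -186277806)
1/u = 1/(-186277806) = -1/186277806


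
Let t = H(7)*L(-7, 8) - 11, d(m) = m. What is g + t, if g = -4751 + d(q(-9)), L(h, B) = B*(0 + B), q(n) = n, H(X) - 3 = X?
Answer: -4131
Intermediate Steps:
H(X) = 3 + X
L(h, B) = B**2 (L(h, B) = B*B = B**2)
t = 629 (t = (3 + 7)*8**2 - 11 = 10*64 - 11 = 640 - 11 = 629)
g = -4760 (g = -4751 - 9 = -4760)
g + t = -4760 + 629 = -4131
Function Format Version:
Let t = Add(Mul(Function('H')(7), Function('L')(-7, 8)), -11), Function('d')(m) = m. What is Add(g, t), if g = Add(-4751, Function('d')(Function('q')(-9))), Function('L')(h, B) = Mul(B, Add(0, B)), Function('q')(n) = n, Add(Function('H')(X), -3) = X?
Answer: -4131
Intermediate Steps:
Function('H')(X) = Add(3, X)
Function('L')(h, B) = Pow(B, 2) (Function('L')(h, B) = Mul(B, B) = Pow(B, 2))
t = 629 (t = Add(Mul(Add(3, 7), Pow(8, 2)), -11) = Add(Mul(10, 64), -11) = Add(640, -11) = 629)
g = -4760 (g = Add(-4751, -9) = -4760)
Add(g, t) = Add(-4760, 629) = -4131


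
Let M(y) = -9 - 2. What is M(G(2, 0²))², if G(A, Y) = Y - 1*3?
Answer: 121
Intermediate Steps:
G(A, Y) = -3 + Y (G(A, Y) = Y - 3 = -3 + Y)
M(y) = -11
M(G(2, 0²))² = (-11)² = 121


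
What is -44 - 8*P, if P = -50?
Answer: 356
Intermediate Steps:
-44 - 8*P = -44 - 8*(-50) = -44 + 400 = 356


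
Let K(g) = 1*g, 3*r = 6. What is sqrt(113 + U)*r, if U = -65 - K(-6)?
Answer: 6*sqrt(6) ≈ 14.697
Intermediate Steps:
r = 2 (r = (1/3)*6 = 2)
K(g) = g
U = -59 (U = -65 - 1*(-6) = -65 + 6 = -59)
sqrt(113 + U)*r = sqrt(113 - 59)*2 = sqrt(54)*2 = (3*sqrt(6))*2 = 6*sqrt(6)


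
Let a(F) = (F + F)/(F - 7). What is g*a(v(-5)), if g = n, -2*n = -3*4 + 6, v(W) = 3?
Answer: -9/2 ≈ -4.5000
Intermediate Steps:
n = 3 (n = -(-3*4 + 6)/2 = -(-12 + 6)/2 = -½*(-6) = 3)
a(F) = 2*F/(-7 + F) (a(F) = (2*F)/(-7 + F) = 2*F/(-7 + F))
g = 3
g*a(v(-5)) = 3*(2*3/(-7 + 3)) = 3*(2*3/(-4)) = 3*(2*3*(-¼)) = 3*(-3/2) = -9/2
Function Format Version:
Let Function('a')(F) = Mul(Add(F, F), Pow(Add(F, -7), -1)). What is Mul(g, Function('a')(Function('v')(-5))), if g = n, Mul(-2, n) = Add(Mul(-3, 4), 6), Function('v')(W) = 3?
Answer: Rational(-9, 2) ≈ -4.5000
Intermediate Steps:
n = 3 (n = Mul(Rational(-1, 2), Add(Mul(-3, 4), 6)) = Mul(Rational(-1, 2), Add(-12, 6)) = Mul(Rational(-1, 2), -6) = 3)
Function('a')(F) = Mul(2, F, Pow(Add(-7, F), -1)) (Function('a')(F) = Mul(Mul(2, F), Pow(Add(-7, F), -1)) = Mul(2, F, Pow(Add(-7, F), -1)))
g = 3
Mul(g, Function('a')(Function('v')(-5))) = Mul(3, Mul(2, 3, Pow(Add(-7, 3), -1))) = Mul(3, Mul(2, 3, Pow(-4, -1))) = Mul(3, Mul(2, 3, Rational(-1, 4))) = Mul(3, Rational(-3, 2)) = Rational(-9, 2)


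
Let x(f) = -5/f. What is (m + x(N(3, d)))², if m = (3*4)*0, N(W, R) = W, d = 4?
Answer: 25/9 ≈ 2.7778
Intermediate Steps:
m = 0 (m = 12*0 = 0)
(m + x(N(3, d)))² = (0 - 5/3)² = (-5/3)² = 25/9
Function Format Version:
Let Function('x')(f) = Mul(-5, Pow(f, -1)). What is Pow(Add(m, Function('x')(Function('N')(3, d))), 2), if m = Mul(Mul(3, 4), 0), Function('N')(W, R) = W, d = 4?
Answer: Rational(25, 9) ≈ 2.7778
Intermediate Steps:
m = 0 (m = Mul(12, 0) = 0)
Pow(Add(m, Function('x')(Function('N')(3, d))), 2) = Pow(Add(0, Mul(-5, Pow(3, -1))), 2) = Pow(Add(0, Mul(-5, Rational(1, 3))), 2) = Pow(Add(0, Rational(-5, 3)), 2) = Pow(Rational(-5, 3), 2) = Rational(25, 9)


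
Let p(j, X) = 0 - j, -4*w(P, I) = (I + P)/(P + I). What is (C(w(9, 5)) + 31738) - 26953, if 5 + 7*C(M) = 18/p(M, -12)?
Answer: 33562/7 ≈ 4794.6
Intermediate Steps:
w(P, I) = -¼ (w(P, I) = -(I + P)/(4*(P + I)) = -(I + P)/(4*(I + P)) = -¼*1 = -¼)
p(j, X) = -j
C(M) = -5/7 - 18/(7*M) (C(M) = -5/7 + (18/((-M)))/7 = -5/7 + (18*(-1/M))/7 = -5/7 + (-18/M)/7 = -5/7 - 18/(7*M))
(C(w(9, 5)) + 31738) - 26953 = ((-18 - 5*(-¼))/(7*(-¼)) + 31738) - 26953 = ((⅐)*(-4)*(-18 + 5/4) + 31738) - 26953 = ((⅐)*(-4)*(-67/4) + 31738) - 26953 = (67/7 + 31738) - 26953 = 222233/7 - 26953 = 33562/7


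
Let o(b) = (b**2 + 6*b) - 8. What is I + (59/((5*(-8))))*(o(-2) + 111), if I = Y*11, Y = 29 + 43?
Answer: 5215/8 ≈ 651.88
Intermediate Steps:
o(b) = -8 + b**2 + 6*b
Y = 72
I = 792 (I = 72*11 = 792)
I + (59/((5*(-8))))*(o(-2) + 111) = 792 + (59/((5*(-8))))*((-8 + (-2)**2 + 6*(-2)) + 111) = 792 + (59/(-40))*((-8 + 4 - 12) + 111) = 792 + (59*(-1/40))*(-16 + 111) = 792 - 59/40*95 = 792 - 1121/8 = 5215/8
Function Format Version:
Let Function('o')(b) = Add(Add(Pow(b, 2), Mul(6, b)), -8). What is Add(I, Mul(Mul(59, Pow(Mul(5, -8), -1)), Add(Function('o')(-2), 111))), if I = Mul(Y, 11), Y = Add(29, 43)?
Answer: Rational(5215, 8) ≈ 651.88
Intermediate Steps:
Function('o')(b) = Add(-8, Pow(b, 2), Mul(6, b))
Y = 72
I = 792 (I = Mul(72, 11) = 792)
Add(I, Mul(Mul(59, Pow(Mul(5, -8), -1)), Add(Function('o')(-2), 111))) = Add(792, Mul(Mul(59, Pow(Mul(5, -8), -1)), Add(Add(-8, Pow(-2, 2), Mul(6, -2)), 111))) = Add(792, Mul(Mul(59, Pow(-40, -1)), Add(Add(-8, 4, -12), 111))) = Add(792, Mul(Mul(59, Rational(-1, 40)), Add(-16, 111))) = Add(792, Mul(Rational(-59, 40), 95)) = Add(792, Rational(-1121, 8)) = Rational(5215, 8)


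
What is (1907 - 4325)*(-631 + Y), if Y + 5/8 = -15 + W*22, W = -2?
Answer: 6679725/4 ≈ 1.6699e+6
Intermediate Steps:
Y = -477/8 (Y = -5/8 + (-15 - 2*22) = -5/8 + (-15 - 44) = -5/8 - 59 = -477/8 ≈ -59.625)
(1907 - 4325)*(-631 + Y) = (1907 - 4325)*(-631 - 477/8) = -2418*(-5525/8) = 6679725/4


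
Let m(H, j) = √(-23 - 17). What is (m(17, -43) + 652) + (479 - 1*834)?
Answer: 297 + 2*I*√10 ≈ 297.0 + 6.3246*I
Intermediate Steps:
m(H, j) = 2*I*√10 (m(H, j) = √(-40) = 2*I*√10)
(m(17, -43) + 652) + (479 - 1*834) = (2*I*√10 + 652) + (479 - 1*834) = (652 + 2*I*√10) + (479 - 834) = (652 + 2*I*√10) - 355 = 297 + 2*I*√10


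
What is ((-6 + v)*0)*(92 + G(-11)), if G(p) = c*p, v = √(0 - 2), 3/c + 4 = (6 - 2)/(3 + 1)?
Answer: 0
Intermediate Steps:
c = -1 (c = 3/(-4 + (6 - 2)/(3 + 1)) = 3/(-4 + 4/4) = 3/(-4 + 4*(¼)) = 3/(-4 + 1) = 3/(-3) = 3*(-⅓) = -1)
v = I*√2 (v = √(-2) = I*√2 ≈ 1.4142*I)
G(p) = -p
((-6 + v)*0)*(92 + G(-11)) = ((-6 + I*√2)*0)*(92 - 1*(-11)) = 0*(92 + 11) = 0*103 = 0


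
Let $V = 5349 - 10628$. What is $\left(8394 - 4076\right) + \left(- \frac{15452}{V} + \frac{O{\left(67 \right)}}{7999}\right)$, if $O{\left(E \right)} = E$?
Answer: $\frac{182458935519}{42226721} \approx 4320.9$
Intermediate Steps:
$V = -5279$ ($V = 5349 - 10628 = -5279$)
$\left(8394 - 4076\right) + \left(- \frac{15452}{V} + \frac{O{\left(67 \right)}}{7999}\right) = \left(8394 - 4076\right) + \left(- \frac{15452}{-5279} + \frac{67}{7999}\right) = \left(8394 - 4076\right) + \left(\left(-15452\right) \left(- \frac{1}{5279}\right) + 67 \cdot \frac{1}{7999}\right) = 4318 + \left(\frac{15452}{5279} + \frac{67}{7999}\right) = 4318 + \frac{123954241}{42226721} = \frac{182458935519}{42226721}$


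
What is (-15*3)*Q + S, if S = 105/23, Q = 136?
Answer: -140655/23 ≈ -6115.4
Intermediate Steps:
S = 105/23 (S = 105*(1/23) = 105/23 ≈ 4.5652)
(-15*3)*Q + S = -15*3*136 + 105/23 = -45*136 + 105/23 = -6120 + 105/23 = -140655/23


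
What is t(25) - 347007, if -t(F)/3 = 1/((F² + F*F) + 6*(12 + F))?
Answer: -510794307/1472 ≈ -3.4701e+5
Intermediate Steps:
t(F) = -3/(72 + 2*F² + 6*F) (t(F) = -3/((F² + F*F) + 6*(12 + F)) = -3/((F² + F²) + (72 + 6*F)) = -3/(2*F² + (72 + 6*F)) = -3/(72 + 2*F² + 6*F))
t(25) - 347007 = -3/(72 + 2*25² + 6*25) - 347007 = -3/(72 + 2*625 + 150) - 347007 = -3/(72 + 1250 + 150) - 347007 = -3/1472 - 347007 = -510794307/1472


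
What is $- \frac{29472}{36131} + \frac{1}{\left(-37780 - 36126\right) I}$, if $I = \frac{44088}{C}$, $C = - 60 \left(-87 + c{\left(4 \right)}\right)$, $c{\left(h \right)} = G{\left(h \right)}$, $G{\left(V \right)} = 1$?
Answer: $- \frac{4001283338149}{4905336849182} \approx -0.8157$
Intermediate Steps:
$c{\left(h \right)} = 1$
$C = 5160$ ($C = - 60 \left(-87 + 1\right) = \left(-60\right) \left(-86\right) = 5160$)
$I = \frac{1837}{215}$ ($I = \frac{44088}{5160} = 44088 \cdot \frac{1}{5160} = \frac{1837}{215} \approx 8.5442$)
$- \frac{29472}{36131} + \frac{1}{\left(-37780 - 36126\right) I} = - \frac{29472}{36131} + \frac{1}{\left(-37780 - 36126\right) \frac{1837}{215}} = \left(-29472\right) \frac{1}{36131} + \frac{1}{-73906} \cdot \frac{215}{1837} = - \frac{29472}{36131} - \frac{215}{135765322} = - \frac{4001283338149}{4905336849182}$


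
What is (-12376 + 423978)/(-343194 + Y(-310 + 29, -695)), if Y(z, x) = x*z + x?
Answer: -205801/74297 ≈ -2.7700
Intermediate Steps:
Y(z, x) = x + x*z
(-12376 + 423978)/(-343194 + Y(-310 + 29, -695)) = (-12376 + 423978)/(-343194 - 695*(1 + (-310 + 29))) = 411602/(-343194 - 695*(1 - 281)) = 411602/(-343194 - 695*(-280)) = 411602/(-343194 + 194600) = 411602/(-148594) = 411602*(-1/148594) = -205801/74297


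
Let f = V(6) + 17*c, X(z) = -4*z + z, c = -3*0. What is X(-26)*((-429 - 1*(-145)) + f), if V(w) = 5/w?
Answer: -22087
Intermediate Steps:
c = 0
X(z) = -3*z
f = 5/6 (f = 5/6 + 17*0 = 5*(1/6) + 0 = 5/6 + 0 = 5/6 ≈ 0.83333)
X(-26)*((-429 - 1*(-145)) + f) = (-3*(-26))*((-429 - 1*(-145)) + 5/6) = 78*((-429 + 145) + 5/6) = 78*(-284 + 5/6) = 78*(-1699/6) = -22087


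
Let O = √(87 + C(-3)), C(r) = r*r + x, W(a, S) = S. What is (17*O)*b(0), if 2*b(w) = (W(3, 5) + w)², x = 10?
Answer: 425*√106/2 ≈ 2187.8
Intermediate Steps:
C(r) = 10 + r² (C(r) = r*r + 10 = r² + 10 = 10 + r²)
b(w) = (5 + w)²/2
O = √106 (O = √(87 + (10 + (-3)²)) = √(87 + (10 + 9)) = √(87 + 19) = √106 ≈ 10.296)
(17*O)*b(0) = (17*√106)*((5 + 0)²/2) = (17*√106)*((½)*5²) = (17*√106)*((½)*25) = (17*√106)*(25/2) = 425*√106/2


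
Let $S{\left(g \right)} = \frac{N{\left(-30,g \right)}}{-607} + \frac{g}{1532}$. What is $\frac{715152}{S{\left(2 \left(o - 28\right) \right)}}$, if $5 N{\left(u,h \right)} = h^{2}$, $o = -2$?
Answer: $- \frac{55419750704}{94955} \approx -5.8364 \cdot 10^{5}$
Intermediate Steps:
$N{\left(u,h \right)} = \frac{h^{2}}{5}$
$S{\left(g \right)} = - \frac{g^{2}}{3035} + \frac{g}{1532}$ ($S{\left(g \right)} = \frac{\frac{1}{5} g^{2}}{-607} + \frac{g}{1532} = \frac{g^{2}}{5} \left(- \frac{1}{607}\right) + g \frac{1}{1532} = - \frac{g^{2}}{3035} + \frac{g}{1532}$)
$\frac{715152}{S{\left(2 \left(o - 28\right) \right)}} = \frac{715152}{\frac{1}{4649620} \cdot 2 \left(-2 - 28\right) \left(3035 - 1532 \cdot 2 \left(-2 - 28\right)\right)} = \frac{715152}{\frac{1}{4649620} \cdot 2 \left(-30\right) \left(3035 - 1532 \cdot 2 \left(-30\right)\right)} = \frac{715152}{\frac{1}{4649620} \left(-60\right) \left(3035 - -91920\right)} = \frac{715152}{\frac{1}{4649620} \left(-60\right) \left(3035 + 91920\right)} = \frac{715152}{\frac{1}{4649620} \left(-60\right) 94955} = \frac{715152}{- \frac{284865}{232481}} = 715152 \left(- \frac{232481}{284865}\right) = - \frac{55419750704}{94955}$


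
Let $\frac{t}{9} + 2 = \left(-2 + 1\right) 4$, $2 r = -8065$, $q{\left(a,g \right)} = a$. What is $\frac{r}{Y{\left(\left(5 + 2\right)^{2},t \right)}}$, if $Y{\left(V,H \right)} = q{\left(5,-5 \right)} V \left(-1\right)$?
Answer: $\frac{1613}{98} \approx 16.459$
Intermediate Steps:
$r = - \frac{8065}{2}$ ($r = \frac{1}{2} \left(-8065\right) = - \frac{8065}{2} \approx -4032.5$)
$t = -54$ ($t = -18 + 9 \left(-2 + 1\right) 4 = -18 + 9 \left(\left(-1\right) 4\right) = -18 + 9 \left(-4\right) = -18 - 36 = -54$)
$Y{\left(V,H \right)} = - 5 V$ ($Y{\left(V,H \right)} = 5 V \left(-1\right) = - 5 V$)
$\frac{r}{Y{\left(\left(5 + 2\right)^{2},t \right)}} = - \frac{8065}{2 \left(- 5 \left(5 + 2\right)^{2}\right)} = - \frac{8065}{2 \left(- 5 \cdot 7^{2}\right)} = - \frac{8065}{2 \left(\left(-5\right) 49\right)} = - \frac{8065}{2 \left(-245\right)} = \left(- \frac{8065}{2}\right) \left(- \frac{1}{245}\right) = \frac{1613}{98}$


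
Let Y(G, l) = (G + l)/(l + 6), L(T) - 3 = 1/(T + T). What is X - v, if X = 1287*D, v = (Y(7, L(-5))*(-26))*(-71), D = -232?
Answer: -26756730/89 ≈ -3.0064e+5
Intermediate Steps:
L(T) = 3 + 1/(2*T) (L(T) = 3 + 1/(T + T) = 3 + 1/(2*T))
Y(G, l) = (G + l)/(6 + l)
v = 182754/89 (v = (((7 + (3 + (½)/(-5)))/(6 + (3 + (½)/(-5))))*(-26))*(-71) = (((7 + (3 + (½)*(-⅕)))/(6 + (3 + (½)*(-⅕))))*(-26))*(-71) = (((7 + (3 - ⅒))/(6 + (3 - ⅒)))*(-26))*(-71) = (((7 + 29/10)/(6 + 29/10))*(-26))*(-71) = (((99/10)/(89/10))*(-26))*(-71) = (((10/89)*(99/10))*(-26))*(-71) = ((99/89)*(-26))*(-71) = -2574/89*(-71) = 182754/89 ≈ 2053.4)
X = -298584 (X = 1287*(-232) = -298584)
X - v = -298584 - 1*182754/89 = -298584 - 182754/89 = -26756730/89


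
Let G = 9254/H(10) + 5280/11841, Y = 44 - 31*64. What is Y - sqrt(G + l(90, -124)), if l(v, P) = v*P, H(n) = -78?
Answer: -1940 - I*sqrt(267240989196597)/153933 ≈ -1940.0 - 106.2*I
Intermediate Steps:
Y = -1940 (Y = 44 - 1984 = -1940)
l(v, P) = P*v
G = -18194129/153933 (G = 9254/(-78) + 5280/11841 = 9254*(-1/78) + 5280*(1/11841) = -4627/39 + 1760/3947 = -18194129/153933 ≈ -118.20)
Y - sqrt(G + l(90, -124)) = -1940 - sqrt(-18194129/153933 - 124*90) = -1940 - sqrt(-18194129/153933 - 11160) = -1940 - sqrt(-1736086409/153933) = -1940 - I*sqrt(267240989196597)/153933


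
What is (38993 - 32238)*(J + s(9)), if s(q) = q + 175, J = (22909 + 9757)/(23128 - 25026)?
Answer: 1069201665/949 ≈ 1.1267e+6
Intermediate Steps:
J = -16333/949 (J = 32666/(-1898) = 32666*(-1/1898) = -16333/949 ≈ -17.211)
s(q) = 175 + q
(38993 - 32238)*(J + s(9)) = (38993 - 32238)*(-16333/949 + (175 + 9)) = 6755*(-16333/949 + 184) = 6755*(158283/949) = 1069201665/949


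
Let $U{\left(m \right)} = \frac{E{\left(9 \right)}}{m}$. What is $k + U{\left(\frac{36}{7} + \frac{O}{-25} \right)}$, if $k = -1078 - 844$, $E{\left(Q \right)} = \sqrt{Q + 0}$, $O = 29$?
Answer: $- \frac{1339109}{697} \approx -1921.2$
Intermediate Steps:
$E{\left(Q \right)} = \sqrt{Q}$
$U{\left(m \right)} = \frac{3}{m}$ ($U{\left(m \right)} = \frac{\sqrt{9}}{m} = \frac{3}{m}$)
$k = -1922$ ($k = -1078 - 844 = -1922$)
$k + U{\left(\frac{36}{7} + \frac{O}{-25} \right)} = -1922 + \frac{3}{\frac{36}{7} + \frac{29}{-25}} = -1922 + \frac{3}{36 \cdot \frac{1}{7} + 29 \left(- \frac{1}{25}\right)} = -1922 + \frac{3}{\frac{36}{7} - \frac{29}{25}} = -1922 + \frac{3}{\frac{697}{175}} = -1922 + 3 \cdot \frac{175}{697} = -1922 + \frac{525}{697} = - \frac{1339109}{697}$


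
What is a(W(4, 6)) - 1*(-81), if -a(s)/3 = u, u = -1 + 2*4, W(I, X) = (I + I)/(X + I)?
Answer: 60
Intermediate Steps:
W(I, X) = 2*I/(I + X) (W(I, X) = (2*I)/(I + X) = 2*I/(I + X))
u = 7 (u = -1 + 8 = 7)
a(s) = -21 (a(s) = -3*7 = -21)
a(W(4, 6)) - 1*(-81) = -21 - 1*(-81) = -21 + 81 = 60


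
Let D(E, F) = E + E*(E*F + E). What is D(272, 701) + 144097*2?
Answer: 52225234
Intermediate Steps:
D(E, F) = E + E*(E + E*F)
D(272, 701) + 144097*2 = 272*(1 + 272 + 272*701) + 144097*2 = 272*(1 + 272 + 190672) + 288194 = 272*190945 + 288194 = 51937040 + 288194 = 52225234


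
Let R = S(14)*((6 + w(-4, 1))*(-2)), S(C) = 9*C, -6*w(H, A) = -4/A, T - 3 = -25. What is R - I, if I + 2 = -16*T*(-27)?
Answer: 7826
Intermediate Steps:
T = -22 (T = 3 - 25 = -22)
w(H, A) = 2/(3*A) (w(H, A) = -(-2)/(3*A) = 2/(3*A))
I = -9506 (I = -2 - 16*(-22)*(-27) = -2 + 352*(-27) = -2 - 9504 = -9506)
R = -1680 (R = (9*14)*((6 + (⅔)/1)*(-2)) = 126*((6 + (⅔)*1)*(-2)) = 126*((6 + ⅔)*(-2)) = 126*((20/3)*(-2)) = 126*(-40/3) = -1680)
R - I = -1680 - 1*(-9506) = -1680 + 9506 = 7826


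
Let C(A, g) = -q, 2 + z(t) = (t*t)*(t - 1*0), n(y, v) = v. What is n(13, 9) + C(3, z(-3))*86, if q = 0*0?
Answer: 9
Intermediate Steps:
q = 0
z(t) = -2 + t³ (z(t) = -2 + (t*t)*(t - 1*0) = -2 + t²*(t + 0) = -2 + t²*t = -2 + t³)
C(A, g) = 0 (C(A, g) = -1*0 = 0)
n(13, 9) + C(3, z(-3))*86 = 9 + 0*86 = 9 + 0 = 9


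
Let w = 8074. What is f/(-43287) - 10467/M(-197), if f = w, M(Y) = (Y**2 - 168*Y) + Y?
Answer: -1032055421/3104024196 ≈ -0.33249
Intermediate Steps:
M(Y) = Y**2 - 167*Y
f = 8074
f/(-43287) - 10467/M(-197) = 8074/(-43287) - 10467*(-1/(197*(-167 - 197))) = 8074*(-1/43287) - 10467/((-197*(-364))) = -8074/43287 - 10467/71708 = -1032055421/3104024196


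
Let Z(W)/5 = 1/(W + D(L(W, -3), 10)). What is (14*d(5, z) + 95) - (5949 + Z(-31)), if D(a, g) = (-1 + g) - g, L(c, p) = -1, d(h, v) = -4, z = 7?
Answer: -189115/32 ≈ -5909.8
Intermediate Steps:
D(a, g) = -1
Z(W) = 5/(-1 + W) (Z(W) = 5/(W - 1) = 5/(-1 + W))
(14*d(5, z) + 95) - (5949 + Z(-31)) = (14*(-4) + 95) - (5949 + 5/(-1 - 31)) = (-56 + 95) - (5949 + 5/(-32)) = 39 - (5949 + 5*(-1/32)) = 39 - (5949 - 5/32) = 39 - 1*190363/32 = 39 - 190363/32 = -189115/32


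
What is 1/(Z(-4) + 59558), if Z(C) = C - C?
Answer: 1/59558 ≈ 1.6790e-5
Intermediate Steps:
Z(C) = 0
1/(Z(-4) + 59558) = 1/(0 + 59558) = 1/59558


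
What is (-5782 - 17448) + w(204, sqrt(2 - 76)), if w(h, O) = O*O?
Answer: -23304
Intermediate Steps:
w(h, O) = O**2
(-5782 - 17448) + w(204, sqrt(2 - 76)) = (-5782 - 17448) + (sqrt(2 - 76))**2 = -23230 + (sqrt(-74))**2 = -23230 + (I*sqrt(74))**2 = -23230 - 74 = -23304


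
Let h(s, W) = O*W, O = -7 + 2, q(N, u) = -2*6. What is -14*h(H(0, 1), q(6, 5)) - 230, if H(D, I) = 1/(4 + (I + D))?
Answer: -1070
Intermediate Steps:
H(D, I) = 1/(4 + D + I) (H(D, I) = 1/(4 + (D + I)) = 1/(4 + D + I))
q(N, u) = -12
O = -5
h(s, W) = -5*W
-14*h(H(0, 1), q(6, 5)) - 230 = -(-70)*(-12) - 230 = -14*60 - 230 = -840 - 230 = -1070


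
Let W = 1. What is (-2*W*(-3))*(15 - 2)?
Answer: 78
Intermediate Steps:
(-2*W*(-3))*(15 - 2) = (-2*1*(-3))*(15 - 2) = -2*(-3)*13 = 6*13 = 78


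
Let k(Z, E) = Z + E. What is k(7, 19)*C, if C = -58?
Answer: -1508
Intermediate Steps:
k(Z, E) = E + Z
k(7, 19)*C = (19 + 7)*(-58) = 26*(-58) = -1508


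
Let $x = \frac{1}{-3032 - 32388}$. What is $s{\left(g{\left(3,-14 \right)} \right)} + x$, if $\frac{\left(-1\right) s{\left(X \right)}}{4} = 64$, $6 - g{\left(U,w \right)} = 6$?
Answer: $- \frac{9067521}{35420} \approx -256.0$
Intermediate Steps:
$x = - \frac{1}{35420}$ ($x = \frac{1}{-35420} = - \frac{1}{35420} \approx -2.8233 \cdot 10^{-5}$)
$g{\left(U,w \right)} = 0$ ($g{\left(U,w \right)} = 6 - 6 = 0$)
$s{\left(X \right)} = -256$ ($s{\left(X \right)} = \left(-4\right) 64 = -256$)
$s{\left(g{\left(3,-14 \right)} \right)} + x = -256 - \frac{1}{35420} = - \frac{9067521}{35420}$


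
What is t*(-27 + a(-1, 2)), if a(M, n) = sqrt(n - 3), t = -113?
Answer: 3051 - 113*I ≈ 3051.0 - 113.0*I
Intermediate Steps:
a(M, n) = sqrt(-3 + n)
t*(-27 + a(-1, 2)) = -113*(-27 + sqrt(-3 + 2)) = -113*(-27 + sqrt(-1)) = -113*(-27 + I) = 3051 - 113*I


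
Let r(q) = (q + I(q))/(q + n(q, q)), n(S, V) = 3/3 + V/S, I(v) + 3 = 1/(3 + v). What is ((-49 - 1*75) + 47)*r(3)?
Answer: -77/30 ≈ -2.5667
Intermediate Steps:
I(v) = -3 + 1/(3 + v)
n(S, V) = 1 + V/S (n(S, V) = 3*(1/3) + V/S = 1 + V/S)
r(q) = (q + (-8 - 3*q)/(3 + q))/(2 + q) (r(q) = (q + (-8 - 3*q)/(3 + q))/(q + (q + q)/q) = (q + (-8 - 3*q)/(3 + q))/(q + (2*q)/q) = (q + (-8 - 3*q)/(3 + q))/(q + 2) = (q + (-8 - 3*q)/(3 + q))/(2 + q))
((-49 - 1*75) + 47)*r(3) = ((-49 - 1*75) + 47)*((-8 + 3**2)/(6 + 3**2 + 5*3)) = ((-49 - 75) + 47)*((-8 + 9)/(6 + 9 + 15)) = (-124 + 47)*(1/30) = -77/30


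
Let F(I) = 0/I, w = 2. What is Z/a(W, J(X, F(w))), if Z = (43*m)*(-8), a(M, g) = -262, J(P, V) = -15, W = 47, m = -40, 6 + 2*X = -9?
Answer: -6880/131 ≈ -52.519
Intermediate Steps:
X = -15/2 (X = -3 + (1/2)*(-9) = -3 - 9/2 = -15/2 ≈ -7.5000)
F(I) = 0
Z = 13760 (Z = (43*(-40))*(-8) = -1720*(-8) = 13760)
Z/a(W, J(X, F(w))) = 13760/(-262) = 13760*(-1/262) = -6880/131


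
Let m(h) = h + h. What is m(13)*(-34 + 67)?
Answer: 858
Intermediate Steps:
m(h) = 2*h
m(13)*(-34 + 67) = (2*13)*(-34 + 67) = 26*33 = 858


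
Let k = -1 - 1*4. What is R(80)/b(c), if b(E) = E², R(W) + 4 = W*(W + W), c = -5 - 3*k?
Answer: 3199/25 ≈ 127.96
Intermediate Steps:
k = -5 (k = -1 - 4 = -5)
c = 10 (c = -5 - 3*(-5) = -5 + 15 = 10)
R(W) = -4 + 2*W² (R(W) = -4 + W*(W + W) = -4 + W*(2*W) = -4 + 2*W²)
R(80)/b(c) = (-4 + 2*80²)/(10²) = (-4 + 2*6400)/100 = (-4 + 12800)*(1/100) = 12796*(1/100) = 3199/25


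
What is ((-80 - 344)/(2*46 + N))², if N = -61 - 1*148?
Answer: 179776/13689 ≈ 13.133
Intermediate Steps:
N = -209 (N = -61 - 148 = -209)
((-80 - 344)/(2*46 + N))² = ((-80 - 344)/(2*46 - 209))² = (-424/(92 - 209))² = (-424/(-117))² = (-424*(-1/117))² = (424/117)² = 179776/13689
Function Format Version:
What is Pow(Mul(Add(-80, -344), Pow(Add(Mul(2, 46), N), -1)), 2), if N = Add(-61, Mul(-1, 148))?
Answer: Rational(179776, 13689) ≈ 13.133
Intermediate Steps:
N = -209 (N = Add(-61, -148) = -209)
Pow(Mul(Add(-80, -344), Pow(Add(Mul(2, 46), N), -1)), 2) = Pow(Mul(Add(-80, -344), Pow(Add(Mul(2, 46), -209), -1)), 2) = Pow(Mul(-424, Pow(Add(92, -209), -1)), 2) = Pow(Mul(-424, Pow(-117, -1)), 2) = Pow(Mul(-424, Rational(-1, 117)), 2) = Pow(Rational(424, 117), 2) = Rational(179776, 13689)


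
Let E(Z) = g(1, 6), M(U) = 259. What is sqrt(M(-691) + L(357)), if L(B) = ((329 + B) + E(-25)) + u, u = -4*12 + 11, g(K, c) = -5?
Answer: sqrt(903) ≈ 30.050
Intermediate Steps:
u = -37 (u = -48 + 11 = -37)
E(Z) = -5
L(B) = 287 + B (L(B) = ((329 + B) - 5) - 37 = (324 + B) - 37 = 287 + B)
sqrt(M(-691) + L(357)) = sqrt(259 + (287 + 357)) = sqrt(259 + 644) = sqrt(903)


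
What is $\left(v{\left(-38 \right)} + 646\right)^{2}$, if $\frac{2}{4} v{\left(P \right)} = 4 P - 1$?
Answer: $115600$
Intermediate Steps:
$v{\left(P \right)} = -2 + 8 P$ ($v{\left(P \right)} = 2 \left(4 P - 1\right) = 2 \left(-1 + 4 P\right) = -2 + 8 P$)
$\left(v{\left(-38 \right)} + 646\right)^{2} = \left(\left(-2 + 8 \left(-38\right)\right) + 646\right)^{2} = \left(\left(-2 - 304\right) + 646\right)^{2} = \left(-306 + 646\right)^{2} = 340^{2} = 115600$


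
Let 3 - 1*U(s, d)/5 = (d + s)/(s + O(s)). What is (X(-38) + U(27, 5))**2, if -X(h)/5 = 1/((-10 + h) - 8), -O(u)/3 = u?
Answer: 745017025/2286144 ≈ 325.88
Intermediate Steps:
O(u) = -3*u
U(s, d) = 15 + 5*(d + s)/(2*s) (U(s, d) = 15 - 5*(d + s)/(s - 3*s) = 15 - 5*(d + s)/((-2*s)) = 15 - 5*(d + s)*(-1/(2*s)) = 15 - (-5)*(d + s)/(2*s) = 15 + 5*(d + s)/(2*s))
X(h) = -5/(-18 + h) (X(h) = -5/((-10 + h) - 8) = -5/(-18 + h))
(X(-38) + U(27, 5))**2 = (-5/(-18 - 38) + (5/2)*(5 + 7*27)/27)**2 = (-5/(-56) + (5/2)*(1/27)*(5 + 189))**2 = (-5*(-1/56) + (5/2)*(1/27)*194)**2 = (5/56 + 485/27)**2 = (27295/1512)**2 = 745017025/2286144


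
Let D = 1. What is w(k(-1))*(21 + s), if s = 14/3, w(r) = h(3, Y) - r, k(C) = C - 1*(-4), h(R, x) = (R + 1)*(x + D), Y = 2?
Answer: 231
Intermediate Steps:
h(R, x) = (1 + R)*(1 + x) (h(R, x) = (R + 1)*(x + 1) = (1 + R)*(1 + x))
k(C) = 4 + C (k(C) = C + 4 = 4 + C)
w(r) = 12 - r (w(r) = (1 + 3 + 2 + 3*2) - r = (1 + 3 + 2 + 6) - r = 12 - r)
s = 14/3 (s = 14*(1/3) = 14/3 ≈ 4.6667)
w(k(-1))*(21 + s) = (12 - (4 - 1))*(21 + 14/3) = (12 - 1*3)*(77/3) = (12 - 3)*(77/3) = 9*(77/3) = 231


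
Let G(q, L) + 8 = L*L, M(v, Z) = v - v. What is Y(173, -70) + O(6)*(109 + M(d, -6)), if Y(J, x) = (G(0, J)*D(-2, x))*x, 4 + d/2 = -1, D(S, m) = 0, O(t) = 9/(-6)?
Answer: -327/2 ≈ -163.50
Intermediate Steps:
O(t) = -3/2 (O(t) = 9*(-1/6) = -3/2)
d = -10 (d = -8 + 2*(-1) = -8 - 2 = -10)
M(v, Z) = 0
G(q, L) = -8 + L**2 (G(q, L) = -8 + L*L = -8 + L**2)
Y(J, x) = 0 (Y(J, x) = ((-8 + J**2)*0)*x = 0*x = 0)
Y(173, -70) + O(6)*(109 + M(d, -6)) = 0 - 3*(109 + 0)/2 = 0 - 3/2*109 = 0 - 327/2 = -327/2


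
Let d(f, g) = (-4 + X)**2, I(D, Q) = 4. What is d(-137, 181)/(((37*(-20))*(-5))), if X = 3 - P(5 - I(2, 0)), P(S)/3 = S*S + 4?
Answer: 64/925 ≈ 0.069189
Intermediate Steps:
P(S) = 12 + 3*S**2 (P(S) = 3*(S*S + 4) = 3*(S**2 + 4) = 3*(4 + S**2) = 12 + 3*S**2)
X = -12 (X = 3 - (12 + 3*(5 - 1*4)**2) = 3 - (12 + 3*(5 - 4)**2) = 3 - (12 + 3*1**2) = 3 - (12 + 3*1) = 3 - (12 + 3) = 3 - 1*15 = 3 - 15 = -12)
d(f, g) = 256 (d(f, g) = (-4 - 12)**2 = (-16)**2 = 256)
d(-137, 181)/(((37*(-20))*(-5))) = 256/(((37*(-20))*(-5))) = 256/((-740*(-5))) = 256/3700 = 256*(1/3700) = 64/925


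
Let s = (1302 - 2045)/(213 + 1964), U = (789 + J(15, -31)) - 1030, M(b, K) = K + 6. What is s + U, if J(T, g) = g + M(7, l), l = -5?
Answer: -590710/2177 ≈ -271.34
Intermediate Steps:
M(b, K) = 6 + K
J(T, g) = 1 + g (J(T, g) = g + (6 - 5) = g + 1 = 1 + g)
U = -271 (U = (789 + (1 - 31)) - 1030 = (789 - 30) - 1030 = 759 - 1030 = -271)
s = -743/2177 ≈ -0.34130
s + U = -743/2177 - 271 = -590710/2177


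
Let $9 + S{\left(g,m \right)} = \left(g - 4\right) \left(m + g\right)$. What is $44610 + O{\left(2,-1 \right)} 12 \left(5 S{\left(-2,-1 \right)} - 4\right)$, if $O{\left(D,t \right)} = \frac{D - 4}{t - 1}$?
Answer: $45102$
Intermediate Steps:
$S{\left(g,m \right)} = -9 + \left(-4 + g\right) \left(g + m\right)$ ($S{\left(g,m \right)} = -9 + \left(g - 4\right) \left(m + g\right) = -9 + \left(-4 + g\right) \left(g + m\right)$)
$O{\left(D,t \right)} = \frac{-4 + D}{-1 + t}$
$44610 + O{\left(2,-1 \right)} 12 \left(5 S{\left(-2,-1 \right)} - 4\right) = 44610 + \frac{-4 + 2}{-1 - 1} \cdot 12 \left(5 \left(-9 + \left(-2\right)^{2} - -8 - -4 - -2\right) - 4\right) = 44610 + \frac{1}{-2} \left(-2\right) 12 \left(5 \left(-9 + 4 + 8 + 4 + 2\right) - 4\right) = 44610 + \left(- \frac{1}{2}\right) \left(-2\right) 12 \left(5 \cdot 9 - 4\right) = 44610 + 1 \cdot 12 \left(45 - 4\right) = 44610 + 12 \cdot 41 = 44610 + 492 = 45102$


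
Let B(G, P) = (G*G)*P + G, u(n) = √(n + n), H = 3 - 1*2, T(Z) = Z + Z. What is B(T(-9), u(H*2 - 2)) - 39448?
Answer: -39466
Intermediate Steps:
T(Z) = 2*Z
H = 1 (H = 3 - 2 = 1)
u(n) = √2*√n (u(n) = √(2*n) = √2*√n)
B(G, P) = G + P*G² (B(G, P) = G²*P + G = P*G² + G = G + P*G²)
B(T(-9), u(H*2 - 2)) - 39448 = (2*(-9))*(1 + (2*(-9))*(√2*√(1*2 - 2))) - 39448 = -18*(1 - 18*√2*√(2 - 2)) - 39448 = -18*(1 - 18*√2*√0) - 39448 = -18*(1 - 18*√2*0) - 39448 = -18*(1 - 18*0) - 39448 = -18*(1 + 0) - 39448 = -18*1 - 39448 = -18 - 39448 = -39466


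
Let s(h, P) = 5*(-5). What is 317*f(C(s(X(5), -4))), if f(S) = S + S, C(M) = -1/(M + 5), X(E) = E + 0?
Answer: 317/10 ≈ 31.700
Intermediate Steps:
X(E) = E
s(h, P) = -25
C(M) = -1/(5 + M)
f(S) = 2*S
317*f(C(s(X(5), -4))) = 317*(2*(-1/(5 - 25))) = 317*(2*(-1/(-20))) = 317*(2*(-1*(-1/20))) = 317*(2*(1/20)) = 317*(⅒) = 317/10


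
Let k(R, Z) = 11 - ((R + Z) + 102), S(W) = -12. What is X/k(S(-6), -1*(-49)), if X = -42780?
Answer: 10695/32 ≈ 334.22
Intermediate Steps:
k(R, Z) = -91 - R - Z (k(R, Z) = 11 - (102 + R + Z) = 11 + (-102 - R - Z) = -91 - R - Z)
X/k(S(-6), -1*(-49)) = -42780/(-91 - 1*(-12) - (-1)*(-49)) = -42780/(-91 + 12 - 1*49) = -42780/(-91 + 12 - 49) = -42780/(-128) = -42780*(-1/128) = 10695/32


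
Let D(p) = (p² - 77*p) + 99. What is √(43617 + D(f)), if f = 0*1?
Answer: 2*√10929 ≈ 209.08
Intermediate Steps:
f = 0
D(p) = 99 + p² - 77*p
√(43617 + D(f)) = √(43617 + (99 + 0² - 77*0)) = √(43617 + (99 + 0 + 0)) = √(43617 + 99) = √43716 = 2*√10929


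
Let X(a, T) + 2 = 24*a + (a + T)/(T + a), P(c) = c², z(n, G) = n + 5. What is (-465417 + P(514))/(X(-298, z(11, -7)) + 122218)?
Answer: -201221/115065 ≈ -1.7488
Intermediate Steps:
z(n, G) = 5 + n
X(a, T) = -1 + 24*a (X(a, T) = -2 + (24*a + (a + T)/(T + a)) = -2 + (24*a + (T + a)/(T + a)) = -2 + (24*a + 1) = -2 + (1 + 24*a) = -1 + 24*a)
(-465417 + P(514))/(X(-298, z(11, -7)) + 122218) = (-465417 + 514²)/((-1 + 24*(-298)) + 122218) = (-465417 + 264196)/((-1 - 7152) + 122218) = -201221/(-7153 + 122218) = -201221/115065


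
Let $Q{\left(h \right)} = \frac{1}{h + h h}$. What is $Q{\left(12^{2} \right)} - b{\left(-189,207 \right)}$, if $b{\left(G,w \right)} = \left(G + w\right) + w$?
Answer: $- \frac{4697999}{20880} \approx -225.0$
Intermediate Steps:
$b{\left(G,w \right)} = G + 2 w$
$Q{\left(h \right)} = \frac{1}{h + h^{2}}$
$Q{\left(12^{2} \right)} - b{\left(-189,207 \right)} = \frac{1}{12^{2} \left(1 + 12^{2}\right)} - \left(-189 + 2 \cdot 207\right) = \frac{1}{144 \left(1 + 144\right)} - \left(-189 + 414\right) = \frac{1}{144 \cdot 145} - 225 = \frac{1}{144} \cdot \frac{1}{145} - 225 = \frac{1}{20880} - 225 = - \frac{4697999}{20880}$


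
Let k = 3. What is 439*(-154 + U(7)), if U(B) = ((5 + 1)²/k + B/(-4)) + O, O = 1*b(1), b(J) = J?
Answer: -250669/4 ≈ -62667.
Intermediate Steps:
O = 1 (O = 1*1 = 1)
U(B) = 13 - B/4 (U(B) = ((5 + 1)²/3 + B/(-4)) + 1 = (6²*(⅓) + B*(-¼)) + 1 = (36*(⅓) - B/4) + 1 = (12 - B/4) + 1 = 13 - B/4)
439*(-154 + U(7)) = 439*(-154 + (13 - ¼*7)) = 439*(-154 + (13 - 7/4)) = 439*(-154 + 45/4) = 439*(-571/4) = -250669/4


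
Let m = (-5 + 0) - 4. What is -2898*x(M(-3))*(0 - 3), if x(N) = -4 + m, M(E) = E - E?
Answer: -113022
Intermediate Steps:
M(E) = 0
m = -9 (m = -5 - 4 = -9)
x(N) = -13 (x(N) = -4 - 9 = -13)
-2898*x(M(-3))*(0 - 3) = -(-37674)*(0 - 3) = -(-37674)*(-3) = -2898*39 = -113022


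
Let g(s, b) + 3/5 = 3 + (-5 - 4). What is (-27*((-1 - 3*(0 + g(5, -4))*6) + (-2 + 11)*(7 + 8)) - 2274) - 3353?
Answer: -62263/5 ≈ -12453.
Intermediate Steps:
g(s, b) = -33/5 (g(s, b) = -⅗ + (3 + (-5 - 4)) = -⅗ + (3 - 9) = -⅗ - 6 = -33/5)
(-27*((-1 - 3*(0 + g(5, -4))*6) + (-2 + 11)*(7 + 8)) - 2274) - 3353 = (-27*((-1 - 3*(0 - 33/5)*6) + (-2 + 11)*(7 + 8)) - 2274) - 3353 = (-27*((-1 - 3*(-33/5)*6) + 9*15) - 2274) - 3353 = (-27*((-1 + (99/5)*6) + 135) - 2274) - 3353 = (-27*((-1 + 594/5) + 135) - 2274) - 3353 = (-27*(589/5 + 135) - 2274) - 3353 = (-27*1264/5 - 2274) - 3353 = (-34128/5 - 2274) - 3353 = -45498/5 - 3353 = -62263/5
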